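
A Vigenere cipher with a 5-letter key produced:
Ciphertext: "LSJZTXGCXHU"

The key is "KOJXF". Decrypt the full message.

Step 1: Key 'KOJXF' has length 5. Extended key: KOJXFKOJXFK
Step 2: Decrypt each position:
  L(11) - K(10) = 1 = B
  S(18) - O(14) = 4 = E
  J(9) - J(9) = 0 = A
  Z(25) - X(23) = 2 = C
  T(19) - F(5) = 14 = O
  X(23) - K(10) = 13 = N
  G(6) - O(14) = 18 = S
  C(2) - J(9) = 19 = T
  X(23) - X(23) = 0 = A
  H(7) - F(5) = 2 = C
  U(20) - K(10) = 10 = K
Plaintext: BEACONSTACK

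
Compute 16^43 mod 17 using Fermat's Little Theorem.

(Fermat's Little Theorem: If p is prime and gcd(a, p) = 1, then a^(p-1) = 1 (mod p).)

Step 1: Since 17 is prime, by Fermat's Little Theorem: 16^16 = 1 (mod 17).
Step 2: Reduce exponent: 43 mod 16 = 11.
Step 3: So 16^43 = 16^11 (mod 17).
Step 4: 16^11 mod 17 = 16.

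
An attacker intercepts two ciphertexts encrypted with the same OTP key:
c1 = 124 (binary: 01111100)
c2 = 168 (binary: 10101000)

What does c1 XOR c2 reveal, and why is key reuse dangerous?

Step 1: c1 XOR c2 = (m1 XOR k) XOR (m2 XOR k).
Step 2: By XOR associativity/commutativity: = m1 XOR m2 XOR k XOR k = m1 XOR m2.
Step 3: 01111100 XOR 10101000 = 11010100 = 212.
Step 4: The key cancels out! An attacker learns m1 XOR m2 = 212, revealing the relationship between plaintexts.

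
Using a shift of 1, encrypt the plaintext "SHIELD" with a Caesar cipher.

Step 1: For each letter, shift forward by 1 positions (mod 26).
  S (position 18) -> position (18+1) mod 26 = 19 -> T
  H (position 7) -> position (7+1) mod 26 = 8 -> I
  I (position 8) -> position (8+1) mod 26 = 9 -> J
  E (position 4) -> position (4+1) mod 26 = 5 -> F
  L (position 11) -> position (11+1) mod 26 = 12 -> M
  D (position 3) -> position (3+1) mod 26 = 4 -> E
Result: TIJFME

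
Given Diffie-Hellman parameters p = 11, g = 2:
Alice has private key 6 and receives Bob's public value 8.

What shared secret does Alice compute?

Step 1: s = B^a mod p = 8^6 mod 11.
  8^1 mod 11 = 8
  8^2 mod 11 = (8 * 8) mod 11 = 9
  8^3 mod 11 = (9 * 8) mod 11 = 6
  8^4 mod 11 = (6 * 8) mod 11 = 4
  8^5 mod 11 = (4 * 8) mod 11 = 10
  8^6 mod 11 = (10 * 8) mod 11 = 3
Result: shared secret = 3.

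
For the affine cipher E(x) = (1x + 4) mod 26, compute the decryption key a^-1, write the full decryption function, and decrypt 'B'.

Step 1: Find a^-1, the modular inverse of 1 mod 26.
Step 2: We need 1 * a^-1 = 1 (mod 26).
Step 3: 1 * 1 = 1 = 0 * 26 + 1, so a^-1 = 1.
Step 4: D(y) = 1(y - 4) mod 26.
Step 5: Apply to 'B' (y = 1): D(1) = 1 * (1 - 4) mod 26 = 1 * -3 mod 26 = 23 -> 'X'.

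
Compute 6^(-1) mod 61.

Step 1: We need x such that 6 * x = 1 (mod 61).
Step 2: Using the extended Euclidean algorithm or trial:
  6 * 51 = 306 = 5 * 61 + 1.
Step 3: Since 306 mod 61 = 1, the inverse is x = 51.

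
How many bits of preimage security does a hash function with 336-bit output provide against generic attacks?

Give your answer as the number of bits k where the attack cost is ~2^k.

Step 1: The hash has a 336-bit output.
Step 2: Preimage resistance means: given a digest h(x), it should be infeasible to find any input that hashes to it.
With a 336-bit output there are 2^336 possible digests, so a generic brute-force preimage search costs about 2^336 evaluations.
Step 3: Security level = 336 bits.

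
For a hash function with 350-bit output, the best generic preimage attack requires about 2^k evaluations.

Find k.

Step 1: The hash has a 350-bit output.
Step 2: Preimage resistance means: given a digest h(x), it should be infeasible to find any input that hashes to it.
With a 350-bit output there are 2^350 possible digests, so a generic brute-force preimage search costs about 2^350 evaluations.
Step 3: Security level = 350 bits.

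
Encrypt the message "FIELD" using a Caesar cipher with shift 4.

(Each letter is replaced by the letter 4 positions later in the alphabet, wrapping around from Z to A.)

Step 1: For each letter, shift forward by 4 positions (mod 26).
  F (position 5) -> position (5+4) mod 26 = 9 -> J
  I (position 8) -> position (8+4) mod 26 = 12 -> M
  E (position 4) -> position (4+4) mod 26 = 8 -> I
  L (position 11) -> position (11+4) mod 26 = 15 -> P
  D (position 3) -> position (3+4) mod 26 = 7 -> H
Result: JMIPH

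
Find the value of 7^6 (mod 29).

Step 1: Compute 7^6 mod 29 step by step, reducing modulo 29 at each step.
  7^1 mod 29 = 7
  7^2 mod 29 = (7 * 7) mod 29 = 20
  7^3 mod 29 = (20 * 7) mod 29 = 24
  7^4 mod 29 = (24 * 7) mod 29 = 23
  7^5 mod 29 = (23 * 7) mod 29 = 16
  7^6 mod 29 = (16 * 7) mod 29 = 25
Step 2: Result = 25.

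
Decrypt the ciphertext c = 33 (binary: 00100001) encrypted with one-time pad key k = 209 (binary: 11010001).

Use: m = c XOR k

Step 1: XOR ciphertext with key:
  Ciphertext: 00100001
  Key:        11010001
  XOR:        11110000
Step 2: Plaintext = 11110000 = 240 in decimal.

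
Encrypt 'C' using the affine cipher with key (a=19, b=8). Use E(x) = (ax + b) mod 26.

Step 1: Convert 'C' to number: x = 2.
Step 2: E(2) = (19 * 2 + 8) mod 26 = 46 mod 26 = 20.
Step 3: Convert 20 back to letter: U.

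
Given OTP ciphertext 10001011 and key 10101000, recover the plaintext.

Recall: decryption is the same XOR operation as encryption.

Step 1: XOR ciphertext with key:
  Ciphertext: 10001011
  Key:        10101000
  XOR:        00100011
Step 2: Plaintext = 00100011 = 35 in decimal.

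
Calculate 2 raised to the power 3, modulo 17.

Step 1: Compute 2^3 mod 17 step by step, reducing modulo 17 at each step.
  2^1 mod 17 = 2
  2^2 mod 17 = (2 * 2) mod 17 = 4
  2^3 mod 17 = (4 * 2) mod 17 = 8
Step 2: Result = 8.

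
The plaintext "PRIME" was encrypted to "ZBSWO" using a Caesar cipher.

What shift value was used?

Step 1: Compare first letters: P (position 15) -> Z (position 25).
Step 2: Shift = (25 - 15) mod 26 = 10.
The shift value is 10.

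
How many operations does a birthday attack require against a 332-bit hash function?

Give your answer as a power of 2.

Step 1: The birthday paradox gives collision probability ~50% after sqrt(2^n) = 2^(n/2) hashes.
Step 2: For 332-bit output: 2^(332/2) = 2^166.
Step 3: Approximately 2^166 hash computations needed.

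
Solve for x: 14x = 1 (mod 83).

Step 1: We need x such that 14 * x = 1 (mod 83).
Step 2: Using the extended Euclidean algorithm or trial:
  14 * 6 = 84 = 1 * 83 + 1.
Step 3: Since 84 mod 83 = 1, the inverse is x = 6.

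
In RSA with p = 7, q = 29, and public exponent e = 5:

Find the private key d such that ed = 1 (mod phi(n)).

Step 1: n = 7 * 29 = 203.
Step 2: phi(n) = 6 * 28 = 168.
Step 3: Find d such that 5 * d = 1 (mod 168).
Step 4: d = 5^(-1) mod 168 = 101.
Verification: 5 * 101 = 505 = 3 * 168 + 1.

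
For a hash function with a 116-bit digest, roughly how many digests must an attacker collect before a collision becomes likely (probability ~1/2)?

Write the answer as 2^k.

Step 1: The birthday paradox gives collision probability ~50% after sqrt(2^n) = 2^(n/2) hashes.
Step 2: For 116-bit output: 2^(116/2) = 2^58.
Step 3: Approximately 2^58 hash computations needed.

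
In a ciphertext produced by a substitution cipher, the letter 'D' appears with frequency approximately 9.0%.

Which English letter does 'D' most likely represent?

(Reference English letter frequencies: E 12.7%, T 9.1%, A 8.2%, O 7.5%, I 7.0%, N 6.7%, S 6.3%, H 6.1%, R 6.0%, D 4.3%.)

Step 1: The observed frequency is 9.0%.
Step 2: Compare with English frequencies:
  E: 12.7% (difference: 3.7%)
  T: 9.1% (difference: 0.1%) <-- closest
  A: 8.2% (difference: 0.8%)
  O: 7.5% (difference: 1.5%)
  I: 7.0% (difference: 2.0%)
  N: 6.7% (difference: 2.3%)
  S: 6.3% (difference: 2.7%)
  H: 6.1% (difference: 2.9%)
  R: 6.0% (difference: 3.0%)
  D: 4.3% (difference: 4.7%)
Step 3: 'D' most likely represents 'T' (frequency 9.1%).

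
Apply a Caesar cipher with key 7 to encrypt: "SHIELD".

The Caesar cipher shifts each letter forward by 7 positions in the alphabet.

Step 1: For each letter, shift forward by 7 positions (mod 26).
  S (position 18) -> position (18+7) mod 26 = 25 -> Z
  H (position 7) -> position (7+7) mod 26 = 14 -> O
  I (position 8) -> position (8+7) mod 26 = 15 -> P
  E (position 4) -> position (4+7) mod 26 = 11 -> L
  L (position 11) -> position (11+7) mod 26 = 18 -> S
  D (position 3) -> position (3+7) mod 26 = 10 -> K
Result: ZOPLSK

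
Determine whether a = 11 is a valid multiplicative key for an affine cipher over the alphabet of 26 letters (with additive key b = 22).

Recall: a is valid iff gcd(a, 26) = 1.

Step 1: Compute gcd(11, 26).
Step 2: gcd(11, 26) = 1.
Since gcd = 1, 11 is coprime with 26, so it is a valid key.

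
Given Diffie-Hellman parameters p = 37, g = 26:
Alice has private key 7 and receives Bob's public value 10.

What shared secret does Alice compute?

Step 1: s = B^a mod p = 10^7 mod 37.
  10^1 mod 37 = 10
  10^2 mod 37 = (10 * 10) mod 37 = 26
  10^3 mod 37 = (26 * 10) mod 37 = 1
  10^4 mod 37 = (1 * 10) mod 37 = 10
  10^5 mod 37 = (10 * 10) mod 37 = 26
  10^6 mod 37 = (26 * 10) mod 37 = 1
  10^7 mod 37 = (1 * 10) mod 37 = 10
Result: shared secret = 10.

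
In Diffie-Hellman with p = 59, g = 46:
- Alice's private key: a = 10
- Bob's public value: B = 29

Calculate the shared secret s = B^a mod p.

Step 1: s = B^a mod p = 29^10 mod 59.
  29^1 mod 59 = 29
  29^2 mod 59 = (29 * 29) mod 59 = 15
  29^3 mod 59 = (15 * 29) mod 59 = 22
  29^4 mod 59 = (22 * 29) mod 59 = 48
  29^5 mod 59 = (48 * 29) mod 59 = 35
  29^6 mod 59 = (35 * 29) mod 59 = 12
  29^7 mod 59 = (12 * 29) mod 59 = 53
  29^8 mod 59 = (53 * 29) mod 59 = 3
  29^9 mod 59 = (3 * 29) mod 59 = 28
  29^10 mod 59 = (28 * 29) mod 59 = 45
Result: shared secret = 45.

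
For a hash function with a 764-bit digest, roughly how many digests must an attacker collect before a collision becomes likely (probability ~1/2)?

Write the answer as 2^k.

Step 1: The birthday paradox gives collision probability ~50% after sqrt(2^n) = 2^(n/2) hashes.
Step 2: For 764-bit output: 2^(764/2) = 2^382.
Step 3: Approximately 2^382 hash computations needed.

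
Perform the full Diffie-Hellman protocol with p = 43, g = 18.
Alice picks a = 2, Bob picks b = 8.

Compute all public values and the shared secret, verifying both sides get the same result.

Step 1: A = g^a mod p = 18^2 mod 43 = 23.
Step 2: B = g^b mod p = 18^8 mod 43 = 40.
Step 3: Alice computes s = B^a mod p = 40^2 mod 43 = 9.
Step 4: Bob computes s = A^b mod p = 23^8 mod 43 = 9.
Both sides agree: shared secret = 9.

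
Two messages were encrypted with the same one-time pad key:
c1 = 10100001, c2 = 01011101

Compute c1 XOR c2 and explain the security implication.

Step 1: c1 XOR c2 = (m1 XOR k) XOR (m2 XOR k).
Step 2: By XOR associativity/commutativity: = m1 XOR m2 XOR k XOR k = m1 XOR m2.
Step 3: 10100001 XOR 01011101 = 11111100 = 252.
Step 4: The key cancels out! An attacker learns m1 XOR m2 = 252, revealing the relationship between plaintexts.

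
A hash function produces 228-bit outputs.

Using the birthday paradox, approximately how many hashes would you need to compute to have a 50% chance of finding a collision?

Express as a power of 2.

Step 1: The birthday paradox gives collision probability ~50% after sqrt(2^n) = 2^(n/2) hashes.
Step 2: For 228-bit output: 2^(228/2) = 2^114.
Step 3: Approximately 2^114 hash computations needed.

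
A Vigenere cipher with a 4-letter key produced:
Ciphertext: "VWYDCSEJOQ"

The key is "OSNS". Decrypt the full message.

Step 1: Key 'OSNS' has length 4. Extended key: OSNSOSNSOS
Step 2: Decrypt each position:
  V(21) - O(14) = 7 = H
  W(22) - S(18) = 4 = E
  Y(24) - N(13) = 11 = L
  D(3) - S(18) = 11 = L
  C(2) - O(14) = 14 = O
  S(18) - S(18) = 0 = A
  E(4) - N(13) = 17 = R
  J(9) - S(18) = 17 = R
  O(14) - O(14) = 0 = A
  Q(16) - S(18) = 24 = Y
Plaintext: HELLOARRAY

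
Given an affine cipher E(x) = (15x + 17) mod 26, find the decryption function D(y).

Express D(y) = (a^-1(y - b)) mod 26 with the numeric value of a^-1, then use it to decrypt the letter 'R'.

Step 1: Find a^-1, the modular inverse of 15 mod 26.
Step 2: We need 15 * a^-1 = 1 (mod 26).
Step 3: 15 * 7 = 105 = 4 * 26 + 1, so a^-1 = 7.
Step 4: D(y) = 7(y - 17) mod 26.
Step 5: Apply to 'R' (y = 17): D(17) = 7 * (17 - 17) mod 26 = 7 * 0 mod 26 = 0 -> 'A'.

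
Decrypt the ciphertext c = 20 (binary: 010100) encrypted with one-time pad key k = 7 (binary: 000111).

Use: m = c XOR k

Step 1: XOR ciphertext with key:
  Ciphertext: 010100
  Key:        000111
  XOR:        010011
Step 2: Plaintext = 010011 = 19 in decimal.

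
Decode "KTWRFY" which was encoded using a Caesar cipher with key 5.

Step 1: Reverse the shift by subtracting 5 from each letter position.
  K (position 10) -> position (10-5) mod 26 = 5 -> F
  T (position 19) -> position (19-5) mod 26 = 14 -> O
  W (position 22) -> position (22-5) mod 26 = 17 -> R
  R (position 17) -> position (17-5) mod 26 = 12 -> M
  F (position 5) -> position (5-5) mod 26 = 0 -> A
  Y (position 24) -> position (24-5) mod 26 = 19 -> T
Decrypted message: FORMAT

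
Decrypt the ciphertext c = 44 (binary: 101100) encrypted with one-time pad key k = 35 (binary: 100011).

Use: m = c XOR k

Step 1: XOR ciphertext with key:
  Ciphertext: 101100
  Key:        100011
  XOR:        001111
Step 2: Plaintext = 001111 = 15 in decimal.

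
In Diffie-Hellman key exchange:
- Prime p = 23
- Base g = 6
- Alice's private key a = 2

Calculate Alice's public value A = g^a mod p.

Step 1: A = g^a mod p = 6^2 mod 23.
  6^1 mod 23 = 6
  6^2 mod 23 = (6 * 6) mod 23 = 13
Result: A = 13.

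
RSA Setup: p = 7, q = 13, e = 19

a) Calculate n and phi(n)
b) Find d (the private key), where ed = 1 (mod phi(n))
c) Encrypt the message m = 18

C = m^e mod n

Step 1: n = 7 * 13 = 91.
Step 2: phi(n) = (7-1)(13-1) = 6 * 12 = 72.
Step 3: Find d = 19^(-1) mod 72 = 19.
  Verify: 19 * 19 = 361 = 1 (mod 72).
Step 4: C = 18^19 mod 91 = 60.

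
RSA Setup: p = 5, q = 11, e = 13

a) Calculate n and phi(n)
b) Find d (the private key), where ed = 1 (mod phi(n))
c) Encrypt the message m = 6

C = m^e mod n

Step 1: n = 5 * 11 = 55.
Step 2: phi(n) = (5-1)(11-1) = 4 * 10 = 40.
Step 3: Find d = 13^(-1) mod 40 = 37.
  Verify: 13 * 37 = 481 = 1 (mod 40).
Step 4: C = 6^13 mod 55 = 51.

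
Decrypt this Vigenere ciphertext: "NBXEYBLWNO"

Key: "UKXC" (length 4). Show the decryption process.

Step 1: Key 'UKXC' has length 4. Extended key: UKXCUKXCUK
Step 2: Decrypt each position:
  N(13) - U(20) = 19 = T
  B(1) - K(10) = 17 = R
  X(23) - X(23) = 0 = A
  E(4) - C(2) = 2 = C
  Y(24) - U(20) = 4 = E
  B(1) - K(10) = 17 = R
  L(11) - X(23) = 14 = O
  W(22) - C(2) = 20 = U
  N(13) - U(20) = 19 = T
  O(14) - K(10) = 4 = E
Plaintext: TRACEROUTE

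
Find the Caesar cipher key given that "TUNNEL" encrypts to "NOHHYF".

Step 1: Compare first letters: T (position 19) -> N (position 13).
Step 2: Shift = (13 - 19) mod 26 = 20.
The shift value is 20.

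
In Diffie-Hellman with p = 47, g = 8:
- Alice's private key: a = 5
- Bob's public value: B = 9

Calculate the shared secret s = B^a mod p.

Step 1: s = B^a mod p = 9^5 mod 47.
  9^1 mod 47 = 9
  9^2 mod 47 = (9 * 9) mod 47 = 34
  9^3 mod 47 = (34 * 9) mod 47 = 24
  9^4 mod 47 = (24 * 9) mod 47 = 28
  9^5 mod 47 = (28 * 9) mod 47 = 17
Result: shared secret = 17.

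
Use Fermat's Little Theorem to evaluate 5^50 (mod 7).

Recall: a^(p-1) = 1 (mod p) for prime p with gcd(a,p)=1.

Step 1: Since 7 is prime, by Fermat's Little Theorem: 5^6 = 1 (mod 7).
Step 2: Reduce exponent: 50 mod 6 = 2.
Step 3: So 5^50 = 5^2 (mod 7).
Step 4: 5^2 mod 7 = 4.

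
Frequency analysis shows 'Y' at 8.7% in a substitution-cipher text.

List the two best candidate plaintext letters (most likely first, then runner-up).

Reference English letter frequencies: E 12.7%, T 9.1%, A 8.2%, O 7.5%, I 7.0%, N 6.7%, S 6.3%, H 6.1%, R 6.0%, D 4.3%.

Step 1: Observed frequency of 'Y' is 8.7%.
Step 2: Compute distances to each reference frequency and sort:
  T (9.1%): difference = 0.4% <-- BEST
  A (8.2%): difference = 0.5% <-- RUNNER-UP
  O (7.5%): difference = 1.2%
  I (7.0%): difference = 1.7%
  N (6.7%): difference = 2.0%
Step 3: Most likely is 'T' (9.1%, diff 0.4%); second most likely is 'A' (8.2%, diff 0.5%).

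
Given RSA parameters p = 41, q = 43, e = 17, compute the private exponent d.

Step 1: n = 41 * 43 = 1763.
Step 2: phi(n) = 40 * 42 = 1680.
Step 3: Find d such that 17 * d = 1 (mod 1680).
Step 4: d = 17^(-1) mod 1680 = 593.
Verification: 17 * 593 = 10081 = 6 * 1680 + 1.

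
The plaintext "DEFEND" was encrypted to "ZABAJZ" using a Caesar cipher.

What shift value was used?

Step 1: Compare first letters: D (position 3) -> Z (position 25).
Step 2: Shift = (25 - 3) mod 26 = 22.
The shift value is 22.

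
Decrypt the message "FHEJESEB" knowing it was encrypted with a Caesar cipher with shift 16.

Step 1: Reverse the shift by subtracting 16 from each letter position.
  F (position 5) -> position (5-16) mod 26 = 15 -> P
  H (position 7) -> position (7-16) mod 26 = 17 -> R
  E (position 4) -> position (4-16) mod 26 = 14 -> O
  J (position 9) -> position (9-16) mod 26 = 19 -> T
  E (position 4) -> position (4-16) mod 26 = 14 -> O
  S (position 18) -> position (18-16) mod 26 = 2 -> C
  E (position 4) -> position (4-16) mod 26 = 14 -> O
  B (position 1) -> position (1-16) mod 26 = 11 -> L
Decrypted message: PROTOCOL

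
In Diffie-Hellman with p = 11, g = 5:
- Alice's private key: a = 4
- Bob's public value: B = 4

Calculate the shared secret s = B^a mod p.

Step 1: s = B^a mod p = 4^4 mod 11.
  4^1 mod 11 = 4
  4^2 mod 11 = (4 * 4) mod 11 = 5
  4^3 mod 11 = (5 * 4) mod 11 = 9
  4^4 mod 11 = (9 * 4) mod 11 = 3
Result: shared secret = 3.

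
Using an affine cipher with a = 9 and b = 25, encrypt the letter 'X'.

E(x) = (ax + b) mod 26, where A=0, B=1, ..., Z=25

Step 1: Convert 'X' to number: x = 23.
Step 2: E(23) = (9 * 23 + 25) mod 26 = 232 mod 26 = 24.
Step 3: Convert 24 back to letter: Y.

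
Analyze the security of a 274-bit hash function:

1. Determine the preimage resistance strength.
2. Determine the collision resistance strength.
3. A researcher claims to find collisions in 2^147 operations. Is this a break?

Step 1: Preimage resistance requires brute-force of 2^274 operations.
Step 2: Collision resistance (birthday bound) = 2^(274/2) = 2^137.
Step 3: The claimed attack costs 2^147 operations.
Step 4: Since 2^147 >= 2^137, the claimed attack is no faster than the generic birthday attack, so this does not break collision resistance.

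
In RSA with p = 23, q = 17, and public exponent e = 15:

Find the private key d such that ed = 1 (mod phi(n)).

Step 1: n = 23 * 17 = 391.
Step 2: phi(n) = 22 * 16 = 352.
Step 3: Find d such that 15 * d = 1 (mod 352).
Step 4: d = 15^(-1) mod 352 = 47.
Verification: 15 * 47 = 705 = 2 * 352 + 1.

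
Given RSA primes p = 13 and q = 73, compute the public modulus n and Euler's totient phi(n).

Step 1: n = p * q = 13 * 73 = 949.
Step 2: phi(n) = (p-1)(q-1) = 12 * 72 = 864.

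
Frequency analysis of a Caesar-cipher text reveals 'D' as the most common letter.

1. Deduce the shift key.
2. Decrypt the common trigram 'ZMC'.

Step 1: In English, 'E' is the most frequent letter (12.7%).
Step 2: The most frequent ciphertext letter is 'D' (position 3).
Step 3: Shift = (3 - 4) mod 26 = 25.
Step 4: Decrypt 'ZMC' by shifting back 25:
  Z -> A
  M -> N
  C -> D
Step 5: 'ZMC' decrypts to 'AND'.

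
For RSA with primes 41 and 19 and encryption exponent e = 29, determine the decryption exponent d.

Step 1: n = 41 * 19 = 779.
Step 2: phi(n) = 40 * 18 = 720.
Step 3: Find d such that 29 * d = 1 (mod 720).
Step 4: d = 29^(-1) mod 720 = 149.
Verification: 29 * 149 = 4321 = 6 * 720 + 1.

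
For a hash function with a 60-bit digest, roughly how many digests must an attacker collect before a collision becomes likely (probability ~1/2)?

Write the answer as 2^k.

Step 1: The birthday paradox gives collision probability ~50% after sqrt(2^n) = 2^(n/2) hashes.
Step 2: For 60-bit output: 2^(60/2) = 2^30.
Step 3: Approximately 2^30 hash computations needed.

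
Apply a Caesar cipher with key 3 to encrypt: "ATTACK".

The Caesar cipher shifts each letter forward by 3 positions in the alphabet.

Step 1: For each letter, shift forward by 3 positions (mod 26).
  A (position 0) -> position (0+3) mod 26 = 3 -> D
  T (position 19) -> position (19+3) mod 26 = 22 -> W
  T (position 19) -> position (19+3) mod 26 = 22 -> W
  A (position 0) -> position (0+3) mod 26 = 3 -> D
  C (position 2) -> position (2+3) mod 26 = 5 -> F
  K (position 10) -> position (10+3) mod 26 = 13 -> N
Result: DWWDFN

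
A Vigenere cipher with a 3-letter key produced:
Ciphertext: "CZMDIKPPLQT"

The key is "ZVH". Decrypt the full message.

Step 1: Key 'ZVH' has length 3. Extended key: ZVHZVHZVHZV
Step 2: Decrypt each position:
  C(2) - Z(25) = 3 = D
  Z(25) - V(21) = 4 = E
  M(12) - H(7) = 5 = F
  D(3) - Z(25) = 4 = E
  I(8) - V(21) = 13 = N
  K(10) - H(7) = 3 = D
  P(15) - Z(25) = 16 = Q
  P(15) - V(21) = 20 = U
  L(11) - H(7) = 4 = E
  Q(16) - Z(25) = 17 = R
  T(19) - V(21) = 24 = Y
Plaintext: DEFENDQUERY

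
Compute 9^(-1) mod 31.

Step 1: We need x such that 9 * x = 1 (mod 31).
Step 2: Using the extended Euclidean algorithm or trial:
  9 * 7 = 63 = 2 * 31 + 1.
Step 3: Since 63 mod 31 = 1, the inverse is x = 7.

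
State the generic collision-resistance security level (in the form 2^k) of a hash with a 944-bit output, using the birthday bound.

Step 1: The birthday paradox gives collision probability ~50% after sqrt(2^n) = 2^(n/2) hashes.
Step 2: For 944-bit output: 2^(944/2) = 2^472.
Step 3: Approximately 2^472 hash computations needed.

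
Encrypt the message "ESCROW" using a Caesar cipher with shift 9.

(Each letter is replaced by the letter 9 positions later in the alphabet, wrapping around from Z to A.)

Step 1: For each letter, shift forward by 9 positions (mod 26).
  E (position 4) -> position (4+9) mod 26 = 13 -> N
  S (position 18) -> position (18+9) mod 26 = 1 -> B
  C (position 2) -> position (2+9) mod 26 = 11 -> L
  R (position 17) -> position (17+9) mod 26 = 0 -> A
  O (position 14) -> position (14+9) mod 26 = 23 -> X
  W (position 22) -> position (22+9) mod 26 = 5 -> F
Result: NBLAXF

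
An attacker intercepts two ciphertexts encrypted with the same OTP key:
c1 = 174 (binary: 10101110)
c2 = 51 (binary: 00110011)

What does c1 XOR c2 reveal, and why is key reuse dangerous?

Step 1: c1 XOR c2 = (m1 XOR k) XOR (m2 XOR k).
Step 2: By XOR associativity/commutativity: = m1 XOR m2 XOR k XOR k = m1 XOR m2.
Step 3: 10101110 XOR 00110011 = 10011101 = 157.
Step 4: The key cancels out! An attacker learns m1 XOR m2 = 157, revealing the relationship between plaintexts.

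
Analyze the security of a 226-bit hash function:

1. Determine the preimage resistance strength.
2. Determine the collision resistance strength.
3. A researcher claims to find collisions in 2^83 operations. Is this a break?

Step 1: Preimage resistance requires brute-force of 2^226 operations.
Step 2: Collision resistance (birthday bound) = 2^(226/2) = 2^113.
Step 3: The claimed attack costs 2^83 operations.
Step 4: Since 2^83 < 2^113, the claimed attack beats the generic birthday bound, so collision resistance is broken.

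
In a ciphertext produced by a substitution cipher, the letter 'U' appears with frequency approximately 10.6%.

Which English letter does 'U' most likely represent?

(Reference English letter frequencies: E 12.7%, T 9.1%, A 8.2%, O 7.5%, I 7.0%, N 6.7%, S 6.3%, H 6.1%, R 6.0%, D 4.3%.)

Step 1: The observed frequency is 10.6%.
Step 2: Compare with English frequencies:
  E: 12.7% (difference: 2.1%)
  T: 9.1% (difference: 1.5%) <-- closest
  A: 8.2% (difference: 2.4%)
  O: 7.5% (difference: 3.1%)
  I: 7.0% (difference: 3.6%)
  N: 6.7% (difference: 3.9%)
  S: 6.3% (difference: 4.3%)
  H: 6.1% (difference: 4.5%)
  R: 6.0% (difference: 4.6%)
  D: 4.3% (difference: 6.3%)
Step 3: 'U' most likely represents 'T' (frequency 9.1%).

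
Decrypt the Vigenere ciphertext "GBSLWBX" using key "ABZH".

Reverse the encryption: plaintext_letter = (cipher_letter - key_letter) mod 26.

Step 1: Extend key: ABZHABZ
Step 2: Decrypt each letter (c - k) mod 26:
  G(6) - A(0) = (6-0) mod 26 = 6 = G
  B(1) - B(1) = (1-1) mod 26 = 0 = A
  S(18) - Z(25) = (18-25) mod 26 = 19 = T
  L(11) - H(7) = (11-7) mod 26 = 4 = E
  W(22) - A(0) = (22-0) mod 26 = 22 = W
  B(1) - B(1) = (1-1) mod 26 = 0 = A
  X(23) - Z(25) = (23-25) mod 26 = 24 = Y
Plaintext: GATEWAY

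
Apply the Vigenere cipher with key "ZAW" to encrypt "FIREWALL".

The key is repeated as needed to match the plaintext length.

Step 1: Repeat key to match plaintext length:
  Plaintext: FIREWALL
  Key:       ZAWZAWZA
Step 2: Encrypt each letter:
  F(5) + Z(25) = (5+25) mod 26 = 4 = E
  I(8) + A(0) = (8+0) mod 26 = 8 = I
  R(17) + W(22) = (17+22) mod 26 = 13 = N
  E(4) + Z(25) = (4+25) mod 26 = 3 = D
  W(22) + A(0) = (22+0) mod 26 = 22 = W
  A(0) + W(22) = (0+22) mod 26 = 22 = W
  L(11) + Z(25) = (11+25) mod 26 = 10 = K
  L(11) + A(0) = (11+0) mod 26 = 11 = L
Ciphertext: EINDWWKL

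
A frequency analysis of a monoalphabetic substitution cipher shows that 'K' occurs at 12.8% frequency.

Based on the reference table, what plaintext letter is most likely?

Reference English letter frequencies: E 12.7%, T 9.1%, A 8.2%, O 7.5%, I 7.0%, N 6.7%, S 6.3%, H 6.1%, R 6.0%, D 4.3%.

Step 1: The observed frequency is 12.8%.
Step 2: Compare with English frequencies:
  E: 12.7% (difference: 0.1%) <-- closest
  T: 9.1% (difference: 3.7%)
  A: 8.2% (difference: 4.6%)
  O: 7.5% (difference: 5.3%)
  I: 7.0% (difference: 5.8%)
  N: 6.7% (difference: 6.1%)
  S: 6.3% (difference: 6.5%)
  H: 6.1% (difference: 6.7%)
  R: 6.0% (difference: 6.8%)
  D: 4.3% (difference: 8.5%)
Step 3: 'K' most likely represents 'E' (frequency 12.7%).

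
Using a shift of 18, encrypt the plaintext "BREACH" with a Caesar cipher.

Step 1: For each letter, shift forward by 18 positions (mod 26).
  B (position 1) -> position (1+18) mod 26 = 19 -> T
  R (position 17) -> position (17+18) mod 26 = 9 -> J
  E (position 4) -> position (4+18) mod 26 = 22 -> W
  A (position 0) -> position (0+18) mod 26 = 18 -> S
  C (position 2) -> position (2+18) mod 26 = 20 -> U
  H (position 7) -> position (7+18) mod 26 = 25 -> Z
Result: TJWSUZ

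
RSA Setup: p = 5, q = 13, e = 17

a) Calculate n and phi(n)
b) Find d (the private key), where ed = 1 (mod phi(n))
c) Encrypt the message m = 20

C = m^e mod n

Step 1: n = 5 * 13 = 65.
Step 2: phi(n) = (5-1)(13-1) = 4 * 12 = 48.
Step 3: Find d = 17^(-1) mod 48 = 17.
  Verify: 17 * 17 = 289 = 1 (mod 48).
Step 4: C = 20^17 mod 65 = 50.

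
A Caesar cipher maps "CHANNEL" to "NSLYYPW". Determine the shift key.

Step 1: Compare first letters: C (position 2) -> N (position 13).
Step 2: Shift = (13 - 2) mod 26 = 11.
The shift value is 11.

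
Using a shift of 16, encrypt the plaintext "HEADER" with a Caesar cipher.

Step 1: For each letter, shift forward by 16 positions (mod 26).
  H (position 7) -> position (7+16) mod 26 = 23 -> X
  E (position 4) -> position (4+16) mod 26 = 20 -> U
  A (position 0) -> position (0+16) mod 26 = 16 -> Q
  D (position 3) -> position (3+16) mod 26 = 19 -> T
  E (position 4) -> position (4+16) mod 26 = 20 -> U
  R (position 17) -> position (17+16) mod 26 = 7 -> H
Result: XUQTUH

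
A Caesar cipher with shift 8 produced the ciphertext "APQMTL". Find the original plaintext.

Step 1: Reverse the shift by subtracting 8 from each letter position.
  A (position 0) -> position (0-8) mod 26 = 18 -> S
  P (position 15) -> position (15-8) mod 26 = 7 -> H
  Q (position 16) -> position (16-8) mod 26 = 8 -> I
  M (position 12) -> position (12-8) mod 26 = 4 -> E
  T (position 19) -> position (19-8) mod 26 = 11 -> L
  L (position 11) -> position (11-8) mod 26 = 3 -> D
Decrypted message: SHIELD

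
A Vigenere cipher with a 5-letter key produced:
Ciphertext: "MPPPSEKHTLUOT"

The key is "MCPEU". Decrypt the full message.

Step 1: Key 'MCPEU' has length 5. Extended key: MCPEUMCPEUMCP
Step 2: Decrypt each position:
  M(12) - M(12) = 0 = A
  P(15) - C(2) = 13 = N
  P(15) - P(15) = 0 = A
  P(15) - E(4) = 11 = L
  S(18) - U(20) = 24 = Y
  E(4) - M(12) = 18 = S
  K(10) - C(2) = 8 = I
  H(7) - P(15) = 18 = S
  T(19) - E(4) = 15 = P
  L(11) - U(20) = 17 = R
  U(20) - M(12) = 8 = I
  O(14) - C(2) = 12 = M
  T(19) - P(15) = 4 = E
Plaintext: ANALYSISPRIME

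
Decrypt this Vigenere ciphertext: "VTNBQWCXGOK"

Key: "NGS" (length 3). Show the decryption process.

Step 1: Key 'NGS' has length 3. Extended key: NGSNGSNGSNG
Step 2: Decrypt each position:
  V(21) - N(13) = 8 = I
  T(19) - G(6) = 13 = N
  N(13) - S(18) = 21 = V
  B(1) - N(13) = 14 = O
  Q(16) - G(6) = 10 = K
  W(22) - S(18) = 4 = E
  C(2) - N(13) = 15 = P
  X(23) - G(6) = 17 = R
  G(6) - S(18) = 14 = O
  O(14) - N(13) = 1 = B
  K(10) - G(6) = 4 = E
Plaintext: INVOKEPROBE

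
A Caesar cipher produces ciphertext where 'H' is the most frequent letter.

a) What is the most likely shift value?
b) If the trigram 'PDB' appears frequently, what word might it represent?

Step 1: In English, 'E' is the most frequent letter (12.7%).
Step 2: The most frequent ciphertext letter is 'H' (position 7).
Step 3: Shift = (7 - 4) mod 26 = 3.
Step 4: Decrypt 'PDB' by shifting back 3:
  P -> M
  D -> A
  B -> Y
Step 5: 'PDB' decrypts to 'MAY'.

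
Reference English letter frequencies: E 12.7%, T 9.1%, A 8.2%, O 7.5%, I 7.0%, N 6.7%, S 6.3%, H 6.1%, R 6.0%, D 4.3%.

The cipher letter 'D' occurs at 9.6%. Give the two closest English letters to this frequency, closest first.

Step 1: Observed frequency of 'D' is 9.6%.
Step 2: Compute distances to each reference frequency and sort:
  T (9.1%): difference = 0.5% <-- BEST
  A (8.2%): difference = 1.4% <-- RUNNER-UP
  O (7.5%): difference = 2.1%
  I (7.0%): difference = 2.6%
  N (6.7%): difference = 2.9%
Step 3: Most likely is 'T' (9.1%, diff 0.5%); second most likely is 'A' (8.2%, diff 1.4%).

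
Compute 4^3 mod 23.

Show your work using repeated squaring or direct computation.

Step 1: Compute 4^3 mod 23 step by step, reducing modulo 23 at each step.
  4^1 mod 23 = 4
  4^2 mod 23 = (4 * 4) mod 23 = 16
  4^3 mod 23 = (16 * 4) mod 23 = 18
Step 2: Result = 18.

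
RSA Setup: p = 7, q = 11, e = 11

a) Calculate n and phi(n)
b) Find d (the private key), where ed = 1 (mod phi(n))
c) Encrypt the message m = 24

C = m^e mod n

Step 1: n = 7 * 11 = 77.
Step 2: phi(n) = (7-1)(11-1) = 6 * 10 = 60.
Step 3: Find d = 11^(-1) mod 60 = 11.
  Verify: 11 * 11 = 121 = 1 (mod 60).
Step 4: C = 24^11 mod 77 = 68.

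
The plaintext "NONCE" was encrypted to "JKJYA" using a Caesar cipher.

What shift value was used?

Step 1: Compare first letters: N (position 13) -> J (position 9).
Step 2: Shift = (9 - 13) mod 26 = 22.
The shift value is 22.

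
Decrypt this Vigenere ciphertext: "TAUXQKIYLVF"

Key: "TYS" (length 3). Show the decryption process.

Step 1: Key 'TYS' has length 3. Extended key: TYSTYSTYSTY
Step 2: Decrypt each position:
  T(19) - T(19) = 0 = A
  A(0) - Y(24) = 2 = C
  U(20) - S(18) = 2 = C
  X(23) - T(19) = 4 = E
  Q(16) - Y(24) = 18 = S
  K(10) - S(18) = 18 = S
  I(8) - T(19) = 15 = P
  Y(24) - Y(24) = 0 = A
  L(11) - S(18) = 19 = T
  V(21) - T(19) = 2 = C
  F(5) - Y(24) = 7 = H
Plaintext: ACCESSPATCH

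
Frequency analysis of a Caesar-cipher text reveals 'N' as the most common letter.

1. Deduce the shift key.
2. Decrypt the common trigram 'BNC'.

Step 1: In English, 'E' is the most frequent letter (12.7%).
Step 2: The most frequent ciphertext letter is 'N' (position 13).
Step 3: Shift = (13 - 4) mod 26 = 9.
Step 4: Decrypt 'BNC' by shifting back 9:
  B -> S
  N -> E
  C -> T
Step 5: 'BNC' decrypts to 'SET'.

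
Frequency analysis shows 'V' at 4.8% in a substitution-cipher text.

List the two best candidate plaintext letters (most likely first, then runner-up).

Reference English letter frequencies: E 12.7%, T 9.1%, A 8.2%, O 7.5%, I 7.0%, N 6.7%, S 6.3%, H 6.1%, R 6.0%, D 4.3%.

Step 1: Observed frequency of 'V' is 4.8%.
Step 2: Compute distances to each reference frequency and sort:
  D (4.3%): difference = 0.5% <-- BEST
  R (6.0%): difference = 1.2% <-- RUNNER-UP
  H (6.1%): difference = 1.3%
  S (6.3%): difference = 1.5%
  N (6.7%): difference = 1.9%
Step 3: Most likely is 'D' (4.3%, diff 0.5%); second most likely is 'R' (6.0%, diff 1.2%).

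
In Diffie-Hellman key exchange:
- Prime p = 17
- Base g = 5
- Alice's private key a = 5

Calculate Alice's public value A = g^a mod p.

Step 1: A = g^a mod p = 5^5 mod 17.
  5^1 mod 17 = 5
  5^2 mod 17 = (5 * 5) mod 17 = 8
  5^3 mod 17 = (8 * 5) mod 17 = 6
  5^4 mod 17 = (6 * 5) mod 17 = 13
  5^5 mod 17 = (13 * 5) mod 17 = 14
Result: A = 14.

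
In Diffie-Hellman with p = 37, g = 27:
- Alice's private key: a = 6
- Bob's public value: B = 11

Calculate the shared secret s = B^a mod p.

Step 1: s = B^a mod p = 11^6 mod 37.
  11^1 mod 37 = 11
  11^2 mod 37 = (11 * 11) mod 37 = 10
  11^3 mod 37 = (10 * 11) mod 37 = 36
  11^4 mod 37 = (36 * 11) mod 37 = 26
  11^5 mod 37 = (26 * 11) mod 37 = 27
  11^6 mod 37 = (27 * 11) mod 37 = 1
Result: shared secret = 1.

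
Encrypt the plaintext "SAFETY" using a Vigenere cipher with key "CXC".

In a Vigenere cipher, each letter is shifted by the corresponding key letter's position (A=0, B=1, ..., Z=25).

Step 1: Repeat key to match plaintext length:
  Plaintext: SAFETY
  Key:       CXCCXC
Step 2: Encrypt each letter:
  S(18) + C(2) = (18+2) mod 26 = 20 = U
  A(0) + X(23) = (0+23) mod 26 = 23 = X
  F(5) + C(2) = (5+2) mod 26 = 7 = H
  E(4) + C(2) = (4+2) mod 26 = 6 = G
  T(19) + X(23) = (19+23) mod 26 = 16 = Q
  Y(24) + C(2) = (24+2) mod 26 = 0 = A
Ciphertext: UXHGQA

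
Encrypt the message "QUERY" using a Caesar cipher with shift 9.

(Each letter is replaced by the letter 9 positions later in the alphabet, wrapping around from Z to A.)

Step 1: For each letter, shift forward by 9 positions (mod 26).
  Q (position 16) -> position (16+9) mod 26 = 25 -> Z
  U (position 20) -> position (20+9) mod 26 = 3 -> D
  E (position 4) -> position (4+9) mod 26 = 13 -> N
  R (position 17) -> position (17+9) mod 26 = 0 -> A
  Y (position 24) -> position (24+9) mod 26 = 7 -> H
Result: ZDNAH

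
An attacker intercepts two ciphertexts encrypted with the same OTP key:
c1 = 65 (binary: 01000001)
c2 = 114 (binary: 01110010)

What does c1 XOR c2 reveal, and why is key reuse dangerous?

Step 1: c1 XOR c2 = (m1 XOR k) XOR (m2 XOR k).
Step 2: By XOR associativity/commutativity: = m1 XOR m2 XOR k XOR k = m1 XOR m2.
Step 3: 01000001 XOR 01110010 = 00110011 = 51.
Step 4: The key cancels out! An attacker learns m1 XOR m2 = 51, revealing the relationship between plaintexts.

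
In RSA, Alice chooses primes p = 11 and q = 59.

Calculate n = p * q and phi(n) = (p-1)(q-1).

Step 1: n = p * q = 11 * 59 = 649.
Step 2: phi(n) = (p-1)(q-1) = 10 * 58 = 580.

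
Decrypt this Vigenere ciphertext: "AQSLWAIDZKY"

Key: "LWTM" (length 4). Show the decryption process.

Step 1: Key 'LWTM' has length 4. Extended key: LWTMLWTMLWT
Step 2: Decrypt each position:
  A(0) - L(11) = 15 = P
  Q(16) - W(22) = 20 = U
  S(18) - T(19) = 25 = Z
  L(11) - M(12) = 25 = Z
  W(22) - L(11) = 11 = L
  A(0) - W(22) = 4 = E
  I(8) - T(19) = 15 = P
  D(3) - M(12) = 17 = R
  Z(25) - L(11) = 14 = O
  K(10) - W(22) = 14 = O
  Y(24) - T(19) = 5 = F
Plaintext: PUZZLEPROOF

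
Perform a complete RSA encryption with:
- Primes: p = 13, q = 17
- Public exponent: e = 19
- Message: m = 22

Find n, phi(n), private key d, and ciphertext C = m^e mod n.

Step 1: n = 13 * 17 = 221.
Step 2: phi(n) = (13-1)(17-1) = 12 * 16 = 192.
Step 3: Find d = 19^(-1) mod 192 = 91.
  Verify: 19 * 91 = 1729 = 1 (mod 192).
Step 4: C = 22^19 mod 221 = 74.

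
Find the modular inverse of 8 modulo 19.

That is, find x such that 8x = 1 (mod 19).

Step 1: We need x such that 8 * x = 1 (mod 19).
Step 2: Using the extended Euclidean algorithm or trial:
  8 * 12 = 96 = 5 * 19 + 1.
Step 3: Since 96 mod 19 = 1, the inverse is x = 12.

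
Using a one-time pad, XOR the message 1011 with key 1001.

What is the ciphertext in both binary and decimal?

Step 1: Write out the XOR operation bit by bit:
  Message: 1011
  Key:     1001
  XOR:     0010
Step 2: Convert to decimal: 0010 = 2.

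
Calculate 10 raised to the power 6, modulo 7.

Step 1: Compute 10^6 mod 7 step by step, reducing modulo 7 at each step.
  10^1 mod 7 = 3
  10^2 mod 7 = (3 * 10) mod 7 = 2
  10^3 mod 7 = (2 * 10) mod 7 = 6
  10^4 mod 7 = (6 * 10) mod 7 = 4
  10^5 mod 7 = (4 * 10) mod 7 = 5
  10^6 mod 7 = (5 * 10) mod 7 = 1
Step 2: Result = 1.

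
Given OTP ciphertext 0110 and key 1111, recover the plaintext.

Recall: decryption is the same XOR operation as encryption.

Step 1: XOR ciphertext with key:
  Ciphertext: 0110
  Key:        1111
  XOR:        1001
Step 2: Plaintext = 1001 = 9 in decimal.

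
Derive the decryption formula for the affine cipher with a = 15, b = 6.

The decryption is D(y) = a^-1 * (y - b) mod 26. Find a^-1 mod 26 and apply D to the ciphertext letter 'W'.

Step 1: Find a^-1, the modular inverse of 15 mod 26.
Step 2: We need 15 * a^-1 = 1 (mod 26).
Step 3: 15 * 7 = 105 = 4 * 26 + 1, so a^-1 = 7.
Step 4: D(y) = 7(y - 6) mod 26.
Step 5: Apply to 'W' (y = 22): D(22) = 7 * (22 - 6) mod 26 = 7 * 16 mod 26 = 8 -> 'I'.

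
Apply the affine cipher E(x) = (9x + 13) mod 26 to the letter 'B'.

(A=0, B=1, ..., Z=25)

Step 1: Convert 'B' to number: x = 1.
Step 2: E(1) = (9 * 1 + 13) mod 26 = 22 mod 26 = 22.
Step 3: Convert 22 back to letter: W.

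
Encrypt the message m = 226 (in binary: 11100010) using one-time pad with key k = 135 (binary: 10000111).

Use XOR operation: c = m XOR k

Step 1: Write out the XOR operation bit by bit:
  Message: 11100010
  Key:     10000111
  XOR:     01100101
Step 2: Convert to decimal: 01100101 = 101.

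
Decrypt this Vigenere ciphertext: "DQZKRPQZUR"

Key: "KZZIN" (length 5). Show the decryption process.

Step 1: Key 'KZZIN' has length 5. Extended key: KZZINKZZIN
Step 2: Decrypt each position:
  D(3) - K(10) = 19 = T
  Q(16) - Z(25) = 17 = R
  Z(25) - Z(25) = 0 = A
  K(10) - I(8) = 2 = C
  R(17) - N(13) = 4 = E
  P(15) - K(10) = 5 = F
  Q(16) - Z(25) = 17 = R
  Z(25) - Z(25) = 0 = A
  U(20) - I(8) = 12 = M
  R(17) - N(13) = 4 = E
Plaintext: TRACEFRAME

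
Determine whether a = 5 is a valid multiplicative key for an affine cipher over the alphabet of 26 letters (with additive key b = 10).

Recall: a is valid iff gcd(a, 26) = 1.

Step 1: Compute gcd(5, 26).
Step 2: gcd(5, 26) = 1.
Since gcd = 1, 5 is coprime with 26, so it is a valid key.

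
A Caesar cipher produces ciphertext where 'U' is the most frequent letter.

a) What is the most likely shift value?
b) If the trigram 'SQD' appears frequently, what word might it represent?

Step 1: In English, 'E' is the most frequent letter (12.7%).
Step 2: The most frequent ciphertext letter is 'U' (position 20).
Step 3: Shift = (20 - 4) mod 26 = 16.
Step 4: Decrypt 'SQD' by shifting back 16:
  S -> C
  Q -> A
  D -> N
Step 5: 'SQD' decrypts to 'CAN'.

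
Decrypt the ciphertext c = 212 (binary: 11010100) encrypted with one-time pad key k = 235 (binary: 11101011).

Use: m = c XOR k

Step 1: XOR ciphertext with key:
  Ciphertext: 11010100
  Key:        11101011
  XOR:        00111111
Step 2: Plaintext = 00111111 = 63 in decimal.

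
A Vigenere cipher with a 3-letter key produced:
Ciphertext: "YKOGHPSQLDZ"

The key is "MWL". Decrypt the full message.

Step 1: Key 'MWL' has length 3. Extended key: MWLMWLMWLMW
Step 2: Decrypt each position:
  Y(24) - M(12) = 12 = M
  K(10) - W(22) = 14 = O
  O(14) - L(11) = 3 = D
  G(6) - M(12) = 20 = U
  H(7) - W(22) = 11 = L
  P(15) - L(11) = 4 = E
  S(18) - M(12) = 6 = G
  Q(16) - W(22) = 20 = U
  L(11) - L(11) = 0 = A
  D(3) - M(12) = 17 = R
  Z(25) - W(22) = 3 = D
Plaintext: MODULEGUARD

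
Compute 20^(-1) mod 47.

Step 1: We need x such that 20 * x = 1 (mod 47).
Step 2: Using the extended Euclidean algorithm or trial:
  20 * 40 = 800 = 17 * 47 + 1.
Step 3: Since 800 mod 47 = 1, the inverse is x = 40.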